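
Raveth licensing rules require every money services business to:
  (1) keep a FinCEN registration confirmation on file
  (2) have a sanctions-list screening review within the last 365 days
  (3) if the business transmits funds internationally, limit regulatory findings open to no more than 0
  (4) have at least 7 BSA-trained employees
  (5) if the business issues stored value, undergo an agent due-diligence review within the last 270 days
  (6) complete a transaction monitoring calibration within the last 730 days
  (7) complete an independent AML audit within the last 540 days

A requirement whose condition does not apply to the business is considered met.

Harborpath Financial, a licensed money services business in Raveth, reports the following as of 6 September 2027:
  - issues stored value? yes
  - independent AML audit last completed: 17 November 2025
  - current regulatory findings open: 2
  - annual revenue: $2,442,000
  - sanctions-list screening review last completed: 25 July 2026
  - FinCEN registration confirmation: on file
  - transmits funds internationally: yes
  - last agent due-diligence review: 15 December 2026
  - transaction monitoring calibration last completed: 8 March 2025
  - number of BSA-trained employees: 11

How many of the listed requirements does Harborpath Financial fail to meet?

1. FinCEN registration confirmation present → met
2. sanctions-list screening review 408 days ago vs limit 365 → not met
3. condition 'transmits funds internationally' holds; regulatory findings open 2 > 0 → not met
4. BSA-trained employees 11 ≥ 7 → met
5. condition 'issues stored value' holds; agent due-diligence review 265 days ago vs limit 270 → met
6. transaction monitoring calibration 912 days ago vs limit 730 → not met
7. independent AML audit 658 days ago vs limit 540 → not met
Not met: 4 of 7

4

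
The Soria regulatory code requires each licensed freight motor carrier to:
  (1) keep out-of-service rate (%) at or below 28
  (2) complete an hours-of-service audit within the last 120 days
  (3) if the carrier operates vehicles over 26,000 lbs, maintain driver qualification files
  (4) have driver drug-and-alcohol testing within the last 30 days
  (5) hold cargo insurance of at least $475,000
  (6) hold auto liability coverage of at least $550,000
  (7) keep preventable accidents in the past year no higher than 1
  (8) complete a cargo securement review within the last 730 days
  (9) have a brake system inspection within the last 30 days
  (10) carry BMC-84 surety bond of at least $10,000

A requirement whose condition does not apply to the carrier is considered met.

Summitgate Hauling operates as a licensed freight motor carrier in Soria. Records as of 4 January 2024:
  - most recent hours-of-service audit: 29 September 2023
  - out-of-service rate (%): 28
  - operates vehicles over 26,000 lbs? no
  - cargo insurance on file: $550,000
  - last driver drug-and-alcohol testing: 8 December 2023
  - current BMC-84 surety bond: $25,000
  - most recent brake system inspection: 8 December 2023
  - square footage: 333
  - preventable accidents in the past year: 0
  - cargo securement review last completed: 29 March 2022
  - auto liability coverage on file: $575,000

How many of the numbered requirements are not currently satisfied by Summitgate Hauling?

1. out-of-service rate (%) 28 ≤ 28 → met
2. hours-of-service audit 97 days ago vs limit 120 → met
3. condition 'operates vehicles over 26,000 lbs' does not hold → requirement n/a → met
4. driver drug-and-alcohol testing 27 days ago vs limit 30 → met
5. cargo insurance $550,000 ≥ $475,000 → met
6. auto liability coverage $575,000 ≥ $550,000 → met
7. preventable accidents in the past year 0 ≤ 1 → met
8. cargo securement review 646 days ago vs limit 730 → met
9. brake system inspection 27 days ago vs limit 30 → met
10. BMC-84 surety bond $25,000 ≥ $10,000 → met
Not met: 0 of 10

0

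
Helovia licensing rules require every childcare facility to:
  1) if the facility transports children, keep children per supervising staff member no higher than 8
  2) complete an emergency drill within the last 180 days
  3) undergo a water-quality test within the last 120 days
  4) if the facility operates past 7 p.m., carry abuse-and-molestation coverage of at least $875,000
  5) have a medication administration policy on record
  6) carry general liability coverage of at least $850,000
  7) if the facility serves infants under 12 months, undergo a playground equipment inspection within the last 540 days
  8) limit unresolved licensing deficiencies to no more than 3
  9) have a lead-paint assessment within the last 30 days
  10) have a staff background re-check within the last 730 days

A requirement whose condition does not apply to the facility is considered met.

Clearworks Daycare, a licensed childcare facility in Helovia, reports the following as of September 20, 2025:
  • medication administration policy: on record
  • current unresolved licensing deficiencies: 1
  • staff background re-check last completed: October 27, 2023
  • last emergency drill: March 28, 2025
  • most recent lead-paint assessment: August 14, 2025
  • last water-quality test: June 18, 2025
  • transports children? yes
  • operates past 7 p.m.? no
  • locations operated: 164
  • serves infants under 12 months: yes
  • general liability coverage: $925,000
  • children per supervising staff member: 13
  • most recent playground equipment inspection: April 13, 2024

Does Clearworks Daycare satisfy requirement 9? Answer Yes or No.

No

9. lead-paint assessment 37 days ago vs limit 30 → not met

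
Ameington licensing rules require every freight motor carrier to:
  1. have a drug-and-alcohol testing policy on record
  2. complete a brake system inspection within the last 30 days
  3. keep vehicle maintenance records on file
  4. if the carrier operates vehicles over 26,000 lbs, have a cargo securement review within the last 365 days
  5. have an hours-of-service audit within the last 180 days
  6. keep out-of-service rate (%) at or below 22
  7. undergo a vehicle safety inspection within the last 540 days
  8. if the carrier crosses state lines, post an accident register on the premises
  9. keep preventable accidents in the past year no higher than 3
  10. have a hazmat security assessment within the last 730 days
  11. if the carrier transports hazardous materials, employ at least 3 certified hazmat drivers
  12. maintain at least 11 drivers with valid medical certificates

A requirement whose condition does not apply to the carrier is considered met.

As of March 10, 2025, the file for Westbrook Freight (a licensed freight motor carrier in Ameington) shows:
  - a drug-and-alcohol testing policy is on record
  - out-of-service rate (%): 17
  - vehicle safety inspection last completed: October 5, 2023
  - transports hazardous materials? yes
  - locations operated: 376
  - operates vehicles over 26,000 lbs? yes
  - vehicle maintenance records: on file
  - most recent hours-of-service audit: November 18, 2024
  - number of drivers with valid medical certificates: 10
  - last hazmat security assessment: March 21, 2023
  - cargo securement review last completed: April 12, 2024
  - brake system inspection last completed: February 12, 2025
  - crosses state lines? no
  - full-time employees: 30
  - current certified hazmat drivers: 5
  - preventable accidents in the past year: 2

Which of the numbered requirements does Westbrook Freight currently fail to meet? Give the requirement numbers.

1. drug-and-alcohol testing policy present → met
2. brake system inspection 26 days ago vs limit 30 → met
3. vehicle maintenance records present → met
4. condition 'operates vehicles over 26,000 lbs' holds; cargo securement review 332 days ago vs limit 365 → met
5. hours-of-service audit 112 days ago vs limit 180 → met
6. out-of-service rate (%) 17 ≤ 22 → met
7. vehicle safety inspection 522 days ago vs limit 540 → met
8. condition 'crosses state lines' does not hold → requirement n/a → met
9. preventable accidents in the past year 2 ≤ 3 → met
10. hazmat security assessment 720 days ago vs limit 730 → met
11. condition 'transports hazardous materials' holds; certified hazmat drivers 5 ≥ 3 → met
12. drivers with valid medical certificates 10 < 11 → not met
Not met: 12

12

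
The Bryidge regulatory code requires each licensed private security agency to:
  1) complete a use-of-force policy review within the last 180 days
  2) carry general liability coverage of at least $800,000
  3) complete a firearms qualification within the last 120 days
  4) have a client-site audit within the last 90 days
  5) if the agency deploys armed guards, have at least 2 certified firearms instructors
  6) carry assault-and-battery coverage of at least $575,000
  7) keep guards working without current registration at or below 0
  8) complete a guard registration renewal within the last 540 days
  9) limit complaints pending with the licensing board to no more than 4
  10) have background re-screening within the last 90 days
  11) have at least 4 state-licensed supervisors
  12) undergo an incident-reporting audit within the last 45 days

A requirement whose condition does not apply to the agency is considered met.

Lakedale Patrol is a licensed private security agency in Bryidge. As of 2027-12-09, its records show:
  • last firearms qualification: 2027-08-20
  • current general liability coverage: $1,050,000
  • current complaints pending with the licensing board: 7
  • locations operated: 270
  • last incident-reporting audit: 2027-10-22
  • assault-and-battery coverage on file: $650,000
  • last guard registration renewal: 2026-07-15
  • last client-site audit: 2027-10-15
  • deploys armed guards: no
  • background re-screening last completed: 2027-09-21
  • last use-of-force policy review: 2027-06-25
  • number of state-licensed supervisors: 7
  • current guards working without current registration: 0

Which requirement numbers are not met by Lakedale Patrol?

9, 12

1. use-of-force policy review 167 days ago vs limit 180 → met
2. general liability coverage $1,050,000 ≥ $800,000 → met
3. firearms qualification 111 days ago vs limit 120 → met
4. client-site audit 55 days ago vs limit 90 → met
5. condition 'deploys armed guards' does not hold → requirement n/a → met
6. assault-and-battery coverage $650,000 ≥ $575,000 → met
7. guards working without current registration 0 ≤ 0 → met
8. guard registration renewal 512 days ago vs limit 540 → met
9. complaints pending with the licensing board 7 > 4 → not met
10. background re-screening 79 days ago vs limit 90 → met
11. state-licensed supervisors 7 ≥ 4 → met
12. incident-reporting audit 48 days ago vs limit 45 → not met
Not met: 9, 12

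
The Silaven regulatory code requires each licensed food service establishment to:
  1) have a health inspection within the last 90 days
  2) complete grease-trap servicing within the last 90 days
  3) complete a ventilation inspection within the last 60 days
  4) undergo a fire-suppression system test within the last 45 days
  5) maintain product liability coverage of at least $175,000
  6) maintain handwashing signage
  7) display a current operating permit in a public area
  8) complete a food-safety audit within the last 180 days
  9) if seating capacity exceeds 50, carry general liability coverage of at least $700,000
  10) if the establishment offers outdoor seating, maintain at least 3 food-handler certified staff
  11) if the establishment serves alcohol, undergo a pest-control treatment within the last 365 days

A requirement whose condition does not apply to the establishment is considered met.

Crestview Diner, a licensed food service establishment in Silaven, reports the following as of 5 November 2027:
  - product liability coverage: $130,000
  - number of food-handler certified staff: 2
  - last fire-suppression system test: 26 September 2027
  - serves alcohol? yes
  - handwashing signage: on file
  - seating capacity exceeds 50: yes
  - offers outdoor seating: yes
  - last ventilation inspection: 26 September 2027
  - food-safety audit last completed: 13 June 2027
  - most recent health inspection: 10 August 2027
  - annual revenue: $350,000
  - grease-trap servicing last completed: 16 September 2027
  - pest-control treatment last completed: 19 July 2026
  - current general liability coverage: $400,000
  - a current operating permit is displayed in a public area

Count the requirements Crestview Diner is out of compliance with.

1. health inspection 87 days ago vs limit 90 → met
2. grease-trap servicing 50 days ago vs limit 90 → met
3. ventilation inspection 40 days ago vs limit 60 → met
4. fire-suppression system test 40 days ago vs limit 45 → met
5. product liability coverage $130,000 < $175,000 → not met
6. handwashing signage present → met
7. current operating permit present → met
8. food-safety audit 145 days ago vs limit 180 → met
9. condition 'seating capacity exceeds 50' holds; general liability coverage $400,000 < $700,000 → not met
10. condition 'offers outdoor seating' holds; food-handler certified staff 2 < 3 → not met
11. condition 'serves alcohol' holds; pest-control treatment 474 days ago vs limit 365 → not met
Not met: 4 of 11

4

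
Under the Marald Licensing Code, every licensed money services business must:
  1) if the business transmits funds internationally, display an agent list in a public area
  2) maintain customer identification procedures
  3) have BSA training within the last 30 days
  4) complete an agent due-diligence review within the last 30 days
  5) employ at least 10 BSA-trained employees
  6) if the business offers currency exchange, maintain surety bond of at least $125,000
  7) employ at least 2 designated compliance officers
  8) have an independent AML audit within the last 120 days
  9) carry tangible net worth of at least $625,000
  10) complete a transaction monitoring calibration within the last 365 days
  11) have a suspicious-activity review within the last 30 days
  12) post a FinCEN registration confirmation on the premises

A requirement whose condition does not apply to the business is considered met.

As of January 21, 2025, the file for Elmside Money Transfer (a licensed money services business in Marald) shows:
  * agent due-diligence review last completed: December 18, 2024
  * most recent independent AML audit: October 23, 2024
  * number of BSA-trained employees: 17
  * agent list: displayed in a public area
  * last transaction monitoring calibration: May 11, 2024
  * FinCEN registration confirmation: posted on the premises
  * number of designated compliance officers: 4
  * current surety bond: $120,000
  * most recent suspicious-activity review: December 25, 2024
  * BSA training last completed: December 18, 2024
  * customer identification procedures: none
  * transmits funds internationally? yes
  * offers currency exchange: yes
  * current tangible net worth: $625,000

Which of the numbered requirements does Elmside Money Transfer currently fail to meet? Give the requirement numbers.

1. condition 'transmits funds internationally' holds; agent list present → met
2. customer identification procedures absent → not met
3. BSA training 34 days ago vs limit 30 → not met
4. agent due-diligence review 34 days ago vs limit 30 → not met
5. BSA-trained employees 17 ≥ 10 → met
6. condition 'offers currency exchange' holds; surety bond $120,000 < $125,000 → not met
7. designated compliance officers 4 ≥ 2 → met
8. independent AML audit 90 days ago vs limit 120 → met
9. tangible net worth $625,000 ≥ $625,000 → met
10. transaction monitoring calibration 255 days ago vs limit 365 → met
11. suspicious-activity review 27 days ago vs limit 30 → met
12. FinCEN registration confirmation present → met
Not met: 2, 3, 4, 6

2, 3, 4, 6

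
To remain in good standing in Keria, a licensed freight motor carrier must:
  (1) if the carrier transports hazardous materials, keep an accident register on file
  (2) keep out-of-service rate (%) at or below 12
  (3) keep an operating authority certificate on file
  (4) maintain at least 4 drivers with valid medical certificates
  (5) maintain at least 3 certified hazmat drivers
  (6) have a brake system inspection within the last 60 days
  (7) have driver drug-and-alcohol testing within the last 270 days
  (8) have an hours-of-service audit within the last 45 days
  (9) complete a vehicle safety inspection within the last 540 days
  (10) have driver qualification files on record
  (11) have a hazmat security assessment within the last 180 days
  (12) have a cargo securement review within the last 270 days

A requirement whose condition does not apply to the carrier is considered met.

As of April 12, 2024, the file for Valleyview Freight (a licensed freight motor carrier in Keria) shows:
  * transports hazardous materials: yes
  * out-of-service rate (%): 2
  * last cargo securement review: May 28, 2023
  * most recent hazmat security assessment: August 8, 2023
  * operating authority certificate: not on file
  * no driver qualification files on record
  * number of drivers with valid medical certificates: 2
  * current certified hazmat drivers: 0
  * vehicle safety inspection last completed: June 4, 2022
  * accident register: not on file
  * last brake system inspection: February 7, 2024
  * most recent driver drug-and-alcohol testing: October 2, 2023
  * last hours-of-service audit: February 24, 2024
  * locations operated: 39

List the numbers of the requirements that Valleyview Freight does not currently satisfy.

1. condition 'transports hazardous materials' holds; accident register absent → not met
2. out-of-service rate (%) 2 ≤ 12 → met
3. operating authority certificate absent → not met
4. drivers with valid medical certificates 2 < 4 → not met
5. certified hazmat drivers 0 < 3 → not met
6. brake system inspection 65 days ago vs limit 60 → not met
7. driver drug-and-alcohol testing 193 days ago vs limit 270 → met
8. hours-of-service audit 48 days ago vs limit 45 → not met
9. vehicle safety inspection 678 days ago vs limit 540 → not met
10. driver qualification files absent → not met
11. hazmat security assessment 248 days ago vs limit 180 → not met
12. cargo securement review 320 days ago vs limit 270 → not met
Not met: 1, 3, 4, 5, 6, 8, 9, 10, 11, 12

1, 3, 4, 5, 6, 8, 9, 10, 11, 12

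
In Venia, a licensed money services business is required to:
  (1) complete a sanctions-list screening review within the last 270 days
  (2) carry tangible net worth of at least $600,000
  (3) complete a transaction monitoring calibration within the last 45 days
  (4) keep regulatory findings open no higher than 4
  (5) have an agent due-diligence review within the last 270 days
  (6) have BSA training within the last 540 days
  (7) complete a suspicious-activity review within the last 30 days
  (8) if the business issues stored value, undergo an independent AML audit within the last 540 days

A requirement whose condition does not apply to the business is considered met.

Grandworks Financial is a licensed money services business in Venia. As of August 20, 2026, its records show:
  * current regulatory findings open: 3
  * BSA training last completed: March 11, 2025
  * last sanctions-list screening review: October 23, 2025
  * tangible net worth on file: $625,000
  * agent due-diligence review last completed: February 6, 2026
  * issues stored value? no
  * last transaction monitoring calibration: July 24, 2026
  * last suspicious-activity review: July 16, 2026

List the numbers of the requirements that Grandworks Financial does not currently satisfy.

1. sanctions-list screening review 301 days ago vs limit 270 → not met
2. tangible net worth $625,000 ≥ $600,000 → met
3. transaction monitoring calibration 27 days ago vs limit 45 → met
4. regulatory findings open 3 ≤ 4 → met
5. agent due-diligence review 195 days ago vs limit 270 → met
6. BSA training 527 days ago vs limit 540 → met
7. suspicious-activity review 35 days ago vs limit 30 → not met
8. condition 'issues stored value' does not hold → requirement n/a → met
Not met: 1, 7

1, 7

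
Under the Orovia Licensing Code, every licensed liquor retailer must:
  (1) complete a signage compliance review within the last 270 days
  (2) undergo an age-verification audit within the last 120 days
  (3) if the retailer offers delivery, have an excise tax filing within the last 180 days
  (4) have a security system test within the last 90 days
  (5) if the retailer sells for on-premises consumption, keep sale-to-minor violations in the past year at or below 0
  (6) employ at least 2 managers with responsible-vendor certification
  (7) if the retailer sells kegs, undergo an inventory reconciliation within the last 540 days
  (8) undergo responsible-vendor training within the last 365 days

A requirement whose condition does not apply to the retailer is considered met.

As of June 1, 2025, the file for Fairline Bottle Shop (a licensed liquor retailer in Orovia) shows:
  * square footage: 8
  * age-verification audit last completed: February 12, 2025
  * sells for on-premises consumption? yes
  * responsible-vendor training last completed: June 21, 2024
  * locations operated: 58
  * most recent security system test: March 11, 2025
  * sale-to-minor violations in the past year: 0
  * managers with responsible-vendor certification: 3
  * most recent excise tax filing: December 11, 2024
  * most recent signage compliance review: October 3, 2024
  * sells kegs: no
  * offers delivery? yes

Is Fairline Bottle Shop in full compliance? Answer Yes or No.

Yes

1. signage compliance review 241 days ago vs limit 270 → met
2. age-verification audit 109 days ago vs limit 120 → met
3. condition 'offers delivery' holds; excise tax filing 172 days ago vs limit 180 → met
4. security system test 82 days ago vs limit 90 → met
5. condition 'sells for on-premises consumption' holds; sale-to-minor violations in the past year 0 ≤ 0 → met
6. managers with responsible-vendor certification 3 ≥ 2 → met
7. condition 'sells kegs' does not hold → requirement n/a → met
8. responsible-vendor training 345 days ago vs limit 365 → met
All met.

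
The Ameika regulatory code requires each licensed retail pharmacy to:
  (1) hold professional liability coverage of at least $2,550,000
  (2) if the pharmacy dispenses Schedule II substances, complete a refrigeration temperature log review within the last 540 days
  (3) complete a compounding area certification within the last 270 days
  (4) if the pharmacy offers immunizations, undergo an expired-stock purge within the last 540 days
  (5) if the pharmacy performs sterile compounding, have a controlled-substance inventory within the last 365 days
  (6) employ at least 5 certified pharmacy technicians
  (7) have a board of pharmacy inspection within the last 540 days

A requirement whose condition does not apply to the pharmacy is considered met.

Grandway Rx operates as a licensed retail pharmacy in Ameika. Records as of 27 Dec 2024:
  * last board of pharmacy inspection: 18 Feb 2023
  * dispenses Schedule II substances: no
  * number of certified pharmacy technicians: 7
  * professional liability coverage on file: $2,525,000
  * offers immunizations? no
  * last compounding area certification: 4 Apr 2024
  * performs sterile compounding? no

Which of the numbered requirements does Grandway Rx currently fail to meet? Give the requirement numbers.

1, 7

1. professional liability coverage $2,525,000 < $2,550,000 → not met
2. condition 'dispenses Schedule II substances' does not hold → requirement n/a → met
3. compounding area certification 267 days ago vs limit 270 → met
4. condition 'offers immunizations' does not hold → requirement n/a → met
5. condition 'performs sterile compounding' does not hold → requirement n/a → met
6. certified pharmacy technicians 7 ≥ 5 → met
7. board of pharmacy inspection 678 days ago vs limit 540 → not met
Not met: 1, 7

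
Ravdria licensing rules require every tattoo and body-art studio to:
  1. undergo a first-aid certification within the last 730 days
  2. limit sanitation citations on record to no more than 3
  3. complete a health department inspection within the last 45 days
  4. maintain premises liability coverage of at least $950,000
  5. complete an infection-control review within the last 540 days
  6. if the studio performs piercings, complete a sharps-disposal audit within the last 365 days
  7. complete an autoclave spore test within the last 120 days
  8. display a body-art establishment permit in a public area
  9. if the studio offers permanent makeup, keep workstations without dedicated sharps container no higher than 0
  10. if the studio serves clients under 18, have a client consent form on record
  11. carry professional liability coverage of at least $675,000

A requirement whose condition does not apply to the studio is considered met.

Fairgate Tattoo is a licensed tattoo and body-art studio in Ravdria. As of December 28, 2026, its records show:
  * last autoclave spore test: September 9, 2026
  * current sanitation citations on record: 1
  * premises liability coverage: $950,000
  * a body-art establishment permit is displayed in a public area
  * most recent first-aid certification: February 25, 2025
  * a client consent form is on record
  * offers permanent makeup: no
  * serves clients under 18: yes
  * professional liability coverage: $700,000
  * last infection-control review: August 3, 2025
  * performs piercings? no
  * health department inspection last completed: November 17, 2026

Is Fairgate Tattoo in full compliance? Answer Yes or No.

1. first-aid certification 671 days ago vs limit 730 → met
2. sanitation citations on record 1 ≤ 3 → met
3. health department inspection 41 days ago vs limit 45 → met
4. premises liability coverage $950,000 ≥ $950,000 → met
5. infection-control review 512 days ago vs limit 540 → met
6. condition 'performs piercings' does not hold → requirement n/a → met
7. autoclave spore test 110 days ago vs limit 120 → met
8. body-art establishment permit present → met
9. condition 'offers permanent makeup' does not hold → requirement n/a → met
10. condition 'serves clients under 18' holds; client consent form present → met
11. professional liability coverage $700,000 ≥ $675,000 → met
All met.

Yes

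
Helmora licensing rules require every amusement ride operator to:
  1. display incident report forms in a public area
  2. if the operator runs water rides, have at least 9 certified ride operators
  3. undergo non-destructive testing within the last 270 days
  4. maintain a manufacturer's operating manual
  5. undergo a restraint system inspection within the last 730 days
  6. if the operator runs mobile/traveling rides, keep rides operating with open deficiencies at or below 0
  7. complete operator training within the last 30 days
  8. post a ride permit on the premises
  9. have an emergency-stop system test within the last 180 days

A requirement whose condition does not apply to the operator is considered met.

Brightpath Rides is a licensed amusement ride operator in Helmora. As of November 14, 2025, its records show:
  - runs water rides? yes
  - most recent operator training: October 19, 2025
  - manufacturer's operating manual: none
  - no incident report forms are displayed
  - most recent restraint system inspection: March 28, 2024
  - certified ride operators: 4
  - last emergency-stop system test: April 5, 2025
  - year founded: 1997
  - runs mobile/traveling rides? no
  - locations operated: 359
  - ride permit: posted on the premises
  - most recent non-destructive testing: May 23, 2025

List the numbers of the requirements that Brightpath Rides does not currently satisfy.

1, 2, 4, 9

1. incident report forms absent → not met
2. condition 'runs water rides' holds; certified ride operators 4 < 9 → not met
3. non-destructive testing 175 days ago vs limit 270 → met
4. manufacturer's operating manual absent → not met
5. restraint system inspection 596 days ago vs limit 730 → met
6. condition 'runs mobile/traveling rides' does not hold → requirement n/a → met
7. operator training 26 days ago vs limit 30 → met
8. ride permit present → met
9. emergency-stop system test 223 days ago vs limit 180 → not met
Not met: 1, 2, 4, 9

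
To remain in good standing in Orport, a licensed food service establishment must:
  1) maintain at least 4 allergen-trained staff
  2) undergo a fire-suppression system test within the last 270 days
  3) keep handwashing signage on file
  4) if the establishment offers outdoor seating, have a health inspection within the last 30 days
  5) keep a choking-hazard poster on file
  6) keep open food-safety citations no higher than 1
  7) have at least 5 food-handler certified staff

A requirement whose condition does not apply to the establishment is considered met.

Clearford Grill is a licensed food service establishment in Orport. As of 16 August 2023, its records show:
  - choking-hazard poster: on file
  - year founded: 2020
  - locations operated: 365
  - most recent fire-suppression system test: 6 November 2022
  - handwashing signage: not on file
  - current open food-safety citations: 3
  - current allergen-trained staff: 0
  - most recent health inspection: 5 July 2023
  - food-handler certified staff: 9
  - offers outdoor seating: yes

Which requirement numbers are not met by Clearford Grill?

1. allergen-trained staff 0 < 4 → not met
2. fire-suppression system test 283 days ago vs limit 270 → not met
3. handwashing signage absent → not met
4. condition 'offers outdoor seating' holds; health inspection 42 days ago vs limit 30 → not met
5. choking-hazard poster present → met
6. open food-safety citations 3 > 1 → not met
7. food-handler certified staff 9 ≥ 5 → met
Not met: 1, 2, 3, 4, 6

1, 2, 3, 4, 6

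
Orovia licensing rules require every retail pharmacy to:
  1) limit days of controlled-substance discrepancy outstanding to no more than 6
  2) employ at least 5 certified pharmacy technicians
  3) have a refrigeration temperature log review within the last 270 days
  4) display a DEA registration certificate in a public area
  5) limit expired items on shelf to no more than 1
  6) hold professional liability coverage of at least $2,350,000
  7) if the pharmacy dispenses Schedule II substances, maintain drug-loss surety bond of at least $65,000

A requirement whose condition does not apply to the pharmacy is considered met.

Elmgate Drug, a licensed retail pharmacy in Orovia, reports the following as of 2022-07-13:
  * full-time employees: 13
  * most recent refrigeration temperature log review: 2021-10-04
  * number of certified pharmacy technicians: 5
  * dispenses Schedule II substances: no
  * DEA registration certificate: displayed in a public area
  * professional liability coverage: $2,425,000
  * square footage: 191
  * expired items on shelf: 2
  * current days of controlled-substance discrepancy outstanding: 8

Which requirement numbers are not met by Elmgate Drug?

1. days of controlled-substance discrepancy outstanding 8 > 6 → not met
2. certified pharmacy technicians 5 ≥ 5 → met
3. refrigeration temperature log review 282 days ago vs limit 270 → not met
4. DEA registration certificate present → met
5. expired items on shelf 2 > 1 → not met
6. professional liability coverage $2,425,000 ≥ $2,350,000 → met
7. condition 'dispenses Schedule II substances' does not hold → requirement n/a → met
Not met: 1, 3, 5

1, 3, 5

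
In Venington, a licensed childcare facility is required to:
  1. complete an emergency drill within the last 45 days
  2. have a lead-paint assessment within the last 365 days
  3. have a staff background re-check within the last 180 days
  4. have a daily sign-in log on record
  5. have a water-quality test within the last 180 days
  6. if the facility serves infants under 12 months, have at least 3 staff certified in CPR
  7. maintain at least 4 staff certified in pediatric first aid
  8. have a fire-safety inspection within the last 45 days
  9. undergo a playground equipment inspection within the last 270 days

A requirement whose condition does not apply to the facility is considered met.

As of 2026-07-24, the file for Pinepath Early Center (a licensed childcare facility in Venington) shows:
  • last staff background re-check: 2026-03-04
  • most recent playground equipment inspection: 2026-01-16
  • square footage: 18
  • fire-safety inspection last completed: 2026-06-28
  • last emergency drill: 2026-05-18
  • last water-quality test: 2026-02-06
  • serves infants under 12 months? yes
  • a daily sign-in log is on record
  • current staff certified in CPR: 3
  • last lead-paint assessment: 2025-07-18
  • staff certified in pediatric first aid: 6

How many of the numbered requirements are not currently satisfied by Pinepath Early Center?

1. emergency drill 67 days ago vs limit 45 → not met
2. lead-paint assessment 371 days ago vs limit 365 → not met
3. staff background re-check 142 days ago vs limit 180 → met
4. daily sign-in log present → met
5. water-quality test 168 days ago vs limit 180 → met
6. condition 'serves infants under 12 months' holds; staff certified in CPR 3 ≥ 3 → met
7. staff certified in pediatric first aid 6 ≥ 4 → met
8. fire-safety inspection 26 days ago vs limit 45 → met
9. playground equipment inspection 189 days ago vs limit 270 → met
Not met: 2 of 9

2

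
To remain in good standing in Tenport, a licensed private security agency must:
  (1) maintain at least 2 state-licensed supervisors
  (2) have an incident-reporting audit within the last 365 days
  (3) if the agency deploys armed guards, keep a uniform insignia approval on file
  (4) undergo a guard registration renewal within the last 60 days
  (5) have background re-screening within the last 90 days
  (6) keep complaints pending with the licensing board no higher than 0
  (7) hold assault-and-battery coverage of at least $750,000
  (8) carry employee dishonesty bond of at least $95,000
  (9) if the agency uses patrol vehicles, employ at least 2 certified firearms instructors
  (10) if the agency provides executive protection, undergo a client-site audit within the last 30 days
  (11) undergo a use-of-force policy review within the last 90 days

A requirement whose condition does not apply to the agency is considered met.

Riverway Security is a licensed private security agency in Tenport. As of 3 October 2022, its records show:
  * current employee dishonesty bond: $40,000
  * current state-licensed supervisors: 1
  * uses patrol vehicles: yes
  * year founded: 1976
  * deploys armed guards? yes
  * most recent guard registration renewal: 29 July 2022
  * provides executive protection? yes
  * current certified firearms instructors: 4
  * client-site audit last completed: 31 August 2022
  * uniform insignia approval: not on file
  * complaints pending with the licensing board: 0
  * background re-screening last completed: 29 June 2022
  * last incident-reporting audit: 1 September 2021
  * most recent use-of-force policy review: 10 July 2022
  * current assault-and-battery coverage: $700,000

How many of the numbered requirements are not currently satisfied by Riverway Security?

1. state-licensed supervisors 1 < 2 → not met
2. incident-reporting audit 397 days ago vs limit 365 → not met
3. condition 'deploys armed guards' holds; uniform insignia approval absent → not met
4. guard registration renewal 66 days ago vs limit 60 → not met
5. background re-screening 96 days ago vs limit 90 → not met
6. complaints pending with the licensing board 0 ≤ 0 → met
7. assault-and-battery coverage $700,000 < $750,000 → not met
8. employee dishonesty bond $40,000 < $95,000 → not met
9. condition 'uses patrol vehicles' holds; certified firearms instructors 4 ≥ 2 → met
10. condition 'provides executive protection' holds; client-site audit 33 days ago vs limit 30 → not met
11. use-of-force policy review 85 days ago vs limit 90 → met
Not met: 8 of 11

8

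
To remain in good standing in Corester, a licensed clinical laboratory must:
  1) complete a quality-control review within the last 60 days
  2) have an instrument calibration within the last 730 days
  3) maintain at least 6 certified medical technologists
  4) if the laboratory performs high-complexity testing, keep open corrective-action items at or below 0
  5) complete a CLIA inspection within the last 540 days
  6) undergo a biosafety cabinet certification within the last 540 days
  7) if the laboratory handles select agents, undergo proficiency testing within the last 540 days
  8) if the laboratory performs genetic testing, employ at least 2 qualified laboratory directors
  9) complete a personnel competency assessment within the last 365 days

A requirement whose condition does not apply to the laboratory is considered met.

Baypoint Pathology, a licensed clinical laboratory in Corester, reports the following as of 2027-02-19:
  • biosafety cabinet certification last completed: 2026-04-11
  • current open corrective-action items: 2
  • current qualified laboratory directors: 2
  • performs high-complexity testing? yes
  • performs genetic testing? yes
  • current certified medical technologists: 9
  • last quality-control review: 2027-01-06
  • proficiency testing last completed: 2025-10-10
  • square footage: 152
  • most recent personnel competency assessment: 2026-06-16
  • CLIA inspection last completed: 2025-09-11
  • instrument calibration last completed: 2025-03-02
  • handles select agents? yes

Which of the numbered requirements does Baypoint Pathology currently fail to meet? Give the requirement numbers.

1. quality-control review 44 days ago vs limit 60 → met
2. instrument calibration 719 days ago vs limit 730 → met
3. certified medical technologists 9 ≥ 6 → met
4. condition 'performs high-complexity testing' holds; open corrective-action items 2 > 0 → not met
5. CLIA inspection 526 days ago vs limit 540 → met
6. biosafety cabinet certification 314 days ago vs limit 540 → met
7. condition 'handles select agents' holds; proficiency testing 497 days ago vs limit 540 → met
8. condition 'performs genetic testing' holds; qualified laboratory directors 2 ≥ 2 → met
9. personnel competency assessment 248 days ago vs limit 365 → met
Not met: 4

4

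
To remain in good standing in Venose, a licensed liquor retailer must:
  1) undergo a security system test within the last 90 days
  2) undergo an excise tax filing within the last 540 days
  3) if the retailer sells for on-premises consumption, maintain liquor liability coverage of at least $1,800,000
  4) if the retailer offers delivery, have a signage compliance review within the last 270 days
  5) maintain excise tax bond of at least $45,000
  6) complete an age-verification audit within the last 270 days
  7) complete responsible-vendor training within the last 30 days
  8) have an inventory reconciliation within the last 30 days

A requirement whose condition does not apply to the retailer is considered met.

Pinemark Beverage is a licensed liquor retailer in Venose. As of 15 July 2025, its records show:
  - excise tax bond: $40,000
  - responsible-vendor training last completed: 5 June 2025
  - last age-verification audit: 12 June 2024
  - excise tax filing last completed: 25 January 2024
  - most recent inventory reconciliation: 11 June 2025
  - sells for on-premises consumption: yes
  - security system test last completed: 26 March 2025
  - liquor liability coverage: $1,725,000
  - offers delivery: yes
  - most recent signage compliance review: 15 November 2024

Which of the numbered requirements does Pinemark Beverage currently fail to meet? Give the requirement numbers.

1, 3, 5, 6, 7, 8

1. security system test 111 days ago vs limit 90 → not met
2. excise tax filing 537 days ago vs limit 540 → met
3. condition 'sells for on-premises consumption' holds; liquor liability coverage $1,725,000 < $1,800,000 → not met
4. condition 'offers delivery' holds; signage compliance review 242 days ago vs limit 270 → met
5. excise tax bond $40,000 < $45,000 → not met
6. age-verification audit 398 days ago vs limit 270 → not met
7. responsible-vendor training 40 days ago vs limit 30 → not met
8. inventory reconciliation 34 days ago vs limit 30 → not met
Not met: 1, 3, 5, 6, 7, 8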